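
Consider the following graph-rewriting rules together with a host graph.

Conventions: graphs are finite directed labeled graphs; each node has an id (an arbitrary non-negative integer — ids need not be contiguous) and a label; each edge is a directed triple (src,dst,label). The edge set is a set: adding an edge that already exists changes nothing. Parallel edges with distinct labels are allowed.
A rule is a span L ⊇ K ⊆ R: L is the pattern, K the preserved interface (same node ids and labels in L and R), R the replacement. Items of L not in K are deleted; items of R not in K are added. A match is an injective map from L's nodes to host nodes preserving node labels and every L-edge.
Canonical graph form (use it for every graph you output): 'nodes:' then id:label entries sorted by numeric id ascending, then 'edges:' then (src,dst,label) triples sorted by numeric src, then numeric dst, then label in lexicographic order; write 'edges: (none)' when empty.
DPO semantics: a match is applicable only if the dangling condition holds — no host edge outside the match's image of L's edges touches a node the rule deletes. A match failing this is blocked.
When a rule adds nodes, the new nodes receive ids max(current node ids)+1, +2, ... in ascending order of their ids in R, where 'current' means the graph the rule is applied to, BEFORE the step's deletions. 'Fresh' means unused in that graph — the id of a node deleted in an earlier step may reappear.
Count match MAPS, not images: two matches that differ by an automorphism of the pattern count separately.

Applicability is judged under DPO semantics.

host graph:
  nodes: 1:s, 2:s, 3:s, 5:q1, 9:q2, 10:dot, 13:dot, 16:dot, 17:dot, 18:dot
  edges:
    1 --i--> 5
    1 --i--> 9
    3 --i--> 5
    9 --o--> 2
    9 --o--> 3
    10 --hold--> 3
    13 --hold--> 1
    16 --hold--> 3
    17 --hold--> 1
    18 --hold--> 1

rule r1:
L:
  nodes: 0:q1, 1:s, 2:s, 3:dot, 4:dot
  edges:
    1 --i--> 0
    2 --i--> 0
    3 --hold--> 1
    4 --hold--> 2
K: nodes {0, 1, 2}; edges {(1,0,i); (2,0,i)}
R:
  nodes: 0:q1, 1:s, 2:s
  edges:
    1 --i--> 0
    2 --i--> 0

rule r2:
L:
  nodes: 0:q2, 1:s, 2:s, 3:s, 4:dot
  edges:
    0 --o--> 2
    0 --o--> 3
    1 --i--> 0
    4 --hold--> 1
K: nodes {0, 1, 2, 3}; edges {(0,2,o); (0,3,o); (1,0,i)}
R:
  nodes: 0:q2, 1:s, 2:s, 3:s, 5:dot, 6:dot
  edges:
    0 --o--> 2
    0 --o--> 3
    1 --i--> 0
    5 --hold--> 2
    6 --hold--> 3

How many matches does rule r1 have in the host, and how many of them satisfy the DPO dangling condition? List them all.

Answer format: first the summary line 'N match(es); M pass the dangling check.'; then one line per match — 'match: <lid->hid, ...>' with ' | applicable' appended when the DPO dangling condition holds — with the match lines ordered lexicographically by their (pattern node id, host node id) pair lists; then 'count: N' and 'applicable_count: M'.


12 match(es); 12 pass the dangling check.
match: 0->5, 1->1, 2->3, 3->13, 4->10 | applicable
match: 0->5, 1->1, 2->3, 3->13, 4->16 | applicable
match: 0->5, 1->1, 2->3, 3->17, 4->10 | applicable
match: 0->5, 1->1, 2->3, 3->17, 4->16 | applicable
match: 0->5, 1->1, 2->3, 3->18, 4->10 | applicable
match: 0->5, 1->1, 2->3, 3->18, 4->16 | applicable
match: 0->5, 1->3, 2->1, 3->10, 4->13 | applicable
match: 0->5, 1->3, 2->1, 3->10, 4->17 | applicable
match: 0->5, 1->3, 2->1, 3->10, 4->18 | applicable
match: 0->5, 1->3, 2->1, 3->16, 4->13 | applicable
match: 0->5, 1->3, 2->1, 3->16, 4->17 | applicable
match: 0->5, 1->3, 2->1, 3->16, 4->18 | applicable
count: 12
applicable_count: 12


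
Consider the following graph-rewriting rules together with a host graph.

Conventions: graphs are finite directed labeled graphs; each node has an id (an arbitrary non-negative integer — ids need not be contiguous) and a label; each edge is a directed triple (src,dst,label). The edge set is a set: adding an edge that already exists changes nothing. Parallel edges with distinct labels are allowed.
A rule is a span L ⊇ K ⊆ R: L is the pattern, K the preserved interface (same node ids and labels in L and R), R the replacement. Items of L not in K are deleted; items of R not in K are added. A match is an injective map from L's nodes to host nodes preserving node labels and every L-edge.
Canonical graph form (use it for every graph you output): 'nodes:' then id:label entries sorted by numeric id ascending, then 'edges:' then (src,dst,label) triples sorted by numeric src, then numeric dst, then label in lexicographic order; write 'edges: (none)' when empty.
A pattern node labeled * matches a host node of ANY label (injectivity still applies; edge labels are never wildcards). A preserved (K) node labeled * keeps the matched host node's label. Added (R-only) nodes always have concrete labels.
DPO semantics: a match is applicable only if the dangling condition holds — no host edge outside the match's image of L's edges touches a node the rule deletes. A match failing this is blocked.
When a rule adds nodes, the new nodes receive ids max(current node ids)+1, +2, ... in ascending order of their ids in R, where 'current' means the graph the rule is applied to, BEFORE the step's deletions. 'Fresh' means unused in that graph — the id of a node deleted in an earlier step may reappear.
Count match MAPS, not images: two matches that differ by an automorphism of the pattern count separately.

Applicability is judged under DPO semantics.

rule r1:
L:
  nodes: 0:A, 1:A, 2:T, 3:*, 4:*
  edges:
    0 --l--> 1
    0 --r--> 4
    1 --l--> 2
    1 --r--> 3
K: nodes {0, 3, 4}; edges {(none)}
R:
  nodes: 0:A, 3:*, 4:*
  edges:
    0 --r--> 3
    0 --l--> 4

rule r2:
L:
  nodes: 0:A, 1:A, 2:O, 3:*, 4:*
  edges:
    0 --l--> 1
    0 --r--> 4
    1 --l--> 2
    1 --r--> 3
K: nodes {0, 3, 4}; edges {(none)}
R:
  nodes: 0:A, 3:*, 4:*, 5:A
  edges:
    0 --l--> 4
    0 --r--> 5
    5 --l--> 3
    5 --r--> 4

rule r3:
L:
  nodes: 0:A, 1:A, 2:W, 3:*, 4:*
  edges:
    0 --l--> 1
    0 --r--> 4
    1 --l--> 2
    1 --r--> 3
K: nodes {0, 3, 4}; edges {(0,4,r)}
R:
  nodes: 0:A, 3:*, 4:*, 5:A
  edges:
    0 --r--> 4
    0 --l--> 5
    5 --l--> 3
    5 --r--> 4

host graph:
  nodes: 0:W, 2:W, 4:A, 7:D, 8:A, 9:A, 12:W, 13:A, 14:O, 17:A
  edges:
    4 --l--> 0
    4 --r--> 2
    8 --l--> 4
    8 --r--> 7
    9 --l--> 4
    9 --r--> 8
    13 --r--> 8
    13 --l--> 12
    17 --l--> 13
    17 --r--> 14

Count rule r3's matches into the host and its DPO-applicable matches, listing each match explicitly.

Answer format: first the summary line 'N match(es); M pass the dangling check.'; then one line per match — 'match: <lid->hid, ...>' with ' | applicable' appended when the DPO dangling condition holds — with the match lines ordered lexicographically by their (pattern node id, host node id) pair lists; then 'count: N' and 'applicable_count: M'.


3 match(es); 1 pass the dangling check.
match: 0->8, 1->4, 2->0, 3->2, 4->7
match: 0->9, 1->4, 2->0, 3->2, 4->8
match: 0->17, 1->13, 2->12, 3->8, 4->14 | applicable
count: 3
applicable_count: 1


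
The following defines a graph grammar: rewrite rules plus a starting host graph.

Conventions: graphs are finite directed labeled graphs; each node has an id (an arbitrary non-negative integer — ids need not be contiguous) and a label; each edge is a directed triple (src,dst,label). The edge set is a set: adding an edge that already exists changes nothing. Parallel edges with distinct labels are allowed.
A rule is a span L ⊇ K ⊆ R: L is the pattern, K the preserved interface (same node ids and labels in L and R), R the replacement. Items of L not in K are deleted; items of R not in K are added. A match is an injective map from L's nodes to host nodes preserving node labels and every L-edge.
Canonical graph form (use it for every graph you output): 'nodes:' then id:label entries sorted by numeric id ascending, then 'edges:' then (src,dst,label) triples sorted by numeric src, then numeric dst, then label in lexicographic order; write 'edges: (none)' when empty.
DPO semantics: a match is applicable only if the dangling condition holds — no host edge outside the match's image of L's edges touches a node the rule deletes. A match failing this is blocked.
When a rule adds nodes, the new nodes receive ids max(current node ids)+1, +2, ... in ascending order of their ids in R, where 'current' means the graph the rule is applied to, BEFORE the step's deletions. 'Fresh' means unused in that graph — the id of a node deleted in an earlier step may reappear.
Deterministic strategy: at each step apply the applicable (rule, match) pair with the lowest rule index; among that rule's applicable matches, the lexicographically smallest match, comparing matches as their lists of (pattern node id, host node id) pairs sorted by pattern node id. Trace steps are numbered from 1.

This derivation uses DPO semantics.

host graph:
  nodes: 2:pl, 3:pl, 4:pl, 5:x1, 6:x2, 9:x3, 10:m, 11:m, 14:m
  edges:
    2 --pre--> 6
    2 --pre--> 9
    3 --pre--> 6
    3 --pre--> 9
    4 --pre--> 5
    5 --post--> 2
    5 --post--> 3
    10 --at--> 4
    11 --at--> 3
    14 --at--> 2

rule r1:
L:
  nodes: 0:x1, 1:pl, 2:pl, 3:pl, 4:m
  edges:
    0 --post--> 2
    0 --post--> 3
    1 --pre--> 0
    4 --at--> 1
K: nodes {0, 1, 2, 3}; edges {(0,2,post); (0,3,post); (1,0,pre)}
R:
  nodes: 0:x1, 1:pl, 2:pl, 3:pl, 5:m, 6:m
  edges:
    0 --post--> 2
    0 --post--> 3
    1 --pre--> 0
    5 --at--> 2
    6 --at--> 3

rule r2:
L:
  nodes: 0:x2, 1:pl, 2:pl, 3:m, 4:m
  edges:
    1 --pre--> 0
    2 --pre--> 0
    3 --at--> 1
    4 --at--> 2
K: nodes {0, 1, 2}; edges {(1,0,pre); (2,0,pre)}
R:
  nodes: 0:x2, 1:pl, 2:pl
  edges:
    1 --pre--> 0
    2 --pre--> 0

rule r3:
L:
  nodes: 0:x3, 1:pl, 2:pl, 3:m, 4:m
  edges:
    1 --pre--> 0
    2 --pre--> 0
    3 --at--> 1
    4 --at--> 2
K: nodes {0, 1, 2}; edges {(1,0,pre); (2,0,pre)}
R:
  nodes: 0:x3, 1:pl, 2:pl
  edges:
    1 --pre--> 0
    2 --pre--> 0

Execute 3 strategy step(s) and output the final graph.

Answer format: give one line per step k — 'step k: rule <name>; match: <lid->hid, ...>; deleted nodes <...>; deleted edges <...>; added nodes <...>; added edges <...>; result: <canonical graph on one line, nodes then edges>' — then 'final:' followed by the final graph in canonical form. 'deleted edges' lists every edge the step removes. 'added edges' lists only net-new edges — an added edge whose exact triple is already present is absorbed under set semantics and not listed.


step 1: rule r1; match: 0->5, 1->4, 2->2, 3->3, 4->10; deleted nodes 10; deleted edges (10,4,at); added nodes 15, 16; added edges (15,2,at); (16,3,at); result: nodes: 2:pl, 3:pl, 4:pl, 5:x1, 6:x2, 9:x3, 11:m, 14:m, 15:m, 16:m edges: (2,6,pre); (2,9,pre); (3,6,pre); (3,9,pre); (4,5,pre); (5,2,post); (5,3,post); (11,3,at); (14,2,at); (15,2,at); (16,3,at)
step 2: rule r2; match: 0->6, 1->2, 2->3, 3->14, 4->11; deleted nodes 11, 14; deleted edges (11,3,at); (14,2,at); added nodes (none); added edges (none); result: nodes: 2:pl, 3:pl, 4:pl, 5:x1, 6:x2, 9:x3, 15:m, 16:m edges: (2,6,pre); (2,9,pre); (3,6,pre); (3,9,pre); (4,5,pre); (5,2,post); (5,3,post); (15,2,at); (16,3,at)
step 3: rule r2; match: 0->6, 1->2, 2->3, 3->15, 4->16; deleted nodes 15, 16; deleted edges (15,2,at); (16,3,at); added nodes (none); added edges (none); result: nodes: 2:pl, 3:pl, 4:pl, 5:x1, 6:x2, 9:x3 edges: (2,6,pre); (2,9,pre); (3,6,pre); (3,9,pre); (4,5,pre); (5,2,post); (5,3,post)
final:
nodes: 2:pl, 3:pl, 4:pl, 5:x1, 6:x2, 9:x3
edges: (2,6,pre); (2,9,pre); (3,6,pre); (3,9,pre); (4,5,pre); (5,2,post); (5,3,post)


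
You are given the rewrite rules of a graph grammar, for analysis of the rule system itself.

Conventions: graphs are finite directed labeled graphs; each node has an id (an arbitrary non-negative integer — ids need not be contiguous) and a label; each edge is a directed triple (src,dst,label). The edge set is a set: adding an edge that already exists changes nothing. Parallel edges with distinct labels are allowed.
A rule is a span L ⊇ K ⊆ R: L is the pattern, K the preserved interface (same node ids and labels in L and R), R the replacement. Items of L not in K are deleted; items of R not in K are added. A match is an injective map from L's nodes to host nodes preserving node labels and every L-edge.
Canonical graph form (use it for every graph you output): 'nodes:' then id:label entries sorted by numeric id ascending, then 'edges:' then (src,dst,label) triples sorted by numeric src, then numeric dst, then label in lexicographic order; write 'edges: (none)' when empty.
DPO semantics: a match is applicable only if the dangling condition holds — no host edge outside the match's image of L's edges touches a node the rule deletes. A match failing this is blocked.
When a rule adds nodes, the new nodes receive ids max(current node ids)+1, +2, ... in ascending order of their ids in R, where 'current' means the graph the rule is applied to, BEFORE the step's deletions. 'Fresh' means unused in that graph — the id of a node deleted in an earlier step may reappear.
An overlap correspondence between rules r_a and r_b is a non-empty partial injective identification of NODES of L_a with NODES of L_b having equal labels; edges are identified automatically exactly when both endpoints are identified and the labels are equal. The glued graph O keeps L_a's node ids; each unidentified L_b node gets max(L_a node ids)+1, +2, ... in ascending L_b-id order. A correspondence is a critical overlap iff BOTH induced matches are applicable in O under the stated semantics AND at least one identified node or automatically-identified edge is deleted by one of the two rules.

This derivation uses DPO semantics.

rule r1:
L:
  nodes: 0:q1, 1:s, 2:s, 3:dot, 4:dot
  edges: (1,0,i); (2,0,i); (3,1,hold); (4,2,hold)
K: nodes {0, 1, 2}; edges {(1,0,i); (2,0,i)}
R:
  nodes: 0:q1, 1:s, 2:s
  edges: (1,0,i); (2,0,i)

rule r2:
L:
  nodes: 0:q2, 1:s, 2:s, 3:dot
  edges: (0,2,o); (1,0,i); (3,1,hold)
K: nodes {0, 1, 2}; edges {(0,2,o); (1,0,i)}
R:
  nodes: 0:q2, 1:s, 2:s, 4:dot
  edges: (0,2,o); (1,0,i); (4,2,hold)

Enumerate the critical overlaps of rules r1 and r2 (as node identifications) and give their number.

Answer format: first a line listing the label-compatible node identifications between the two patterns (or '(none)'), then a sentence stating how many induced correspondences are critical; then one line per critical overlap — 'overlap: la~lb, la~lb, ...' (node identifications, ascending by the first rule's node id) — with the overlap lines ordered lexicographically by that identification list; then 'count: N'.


label-compatible node identifications between L(r1) and L(r2): 1~1, 1~2, 2~1, 2~2, 3~3, 4~3
4 of the induced correspondences are critical overlaps of r1 and r2.
overlap: 1~1, 2~2, 3~3
overlap: 1~1, 3~3
overlap: 1~2, 2~1, 4~3
overlap: 2~1, 4~3
count: 4


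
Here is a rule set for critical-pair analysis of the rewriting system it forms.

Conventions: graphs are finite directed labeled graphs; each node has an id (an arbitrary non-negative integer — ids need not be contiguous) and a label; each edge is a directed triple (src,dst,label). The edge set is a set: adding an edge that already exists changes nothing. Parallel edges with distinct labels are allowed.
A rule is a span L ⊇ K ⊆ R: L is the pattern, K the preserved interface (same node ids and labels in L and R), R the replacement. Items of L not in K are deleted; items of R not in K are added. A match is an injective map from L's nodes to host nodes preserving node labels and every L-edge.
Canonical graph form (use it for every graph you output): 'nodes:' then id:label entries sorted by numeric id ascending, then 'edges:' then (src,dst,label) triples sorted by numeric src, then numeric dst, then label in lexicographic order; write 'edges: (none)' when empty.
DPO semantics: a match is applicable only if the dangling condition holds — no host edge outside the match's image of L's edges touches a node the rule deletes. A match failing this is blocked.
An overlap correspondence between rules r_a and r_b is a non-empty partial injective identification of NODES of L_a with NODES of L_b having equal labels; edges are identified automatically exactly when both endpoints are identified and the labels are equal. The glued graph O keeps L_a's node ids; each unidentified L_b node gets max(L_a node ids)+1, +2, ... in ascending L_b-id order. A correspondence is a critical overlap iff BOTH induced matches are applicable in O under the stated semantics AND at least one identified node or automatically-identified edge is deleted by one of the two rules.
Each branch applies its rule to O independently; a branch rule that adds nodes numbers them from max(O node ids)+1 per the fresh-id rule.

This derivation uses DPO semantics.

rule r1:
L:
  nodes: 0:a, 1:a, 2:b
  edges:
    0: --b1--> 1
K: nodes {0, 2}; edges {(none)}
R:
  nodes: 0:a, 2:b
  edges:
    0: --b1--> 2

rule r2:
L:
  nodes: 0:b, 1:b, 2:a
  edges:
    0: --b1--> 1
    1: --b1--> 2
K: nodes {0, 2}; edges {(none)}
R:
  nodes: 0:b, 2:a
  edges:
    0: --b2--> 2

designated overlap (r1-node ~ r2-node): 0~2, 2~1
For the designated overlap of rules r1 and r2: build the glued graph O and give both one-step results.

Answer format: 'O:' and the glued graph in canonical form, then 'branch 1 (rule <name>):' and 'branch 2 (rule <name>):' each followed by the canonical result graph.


O:
nodes: 0:a, 1:a, 2:b, 3:b
edges: (0,1,b1); (2,0,b1); (3,2,b1)
branch 1 (rule r1):
nodes: 0:a, 2:b, 3:b
edges: (0,2,b1); (2,0,b1); (3,2,b1)
branch 2 (rule r2):
nodes: 0:a, 1:a, 3:b
edges: (0,1,b1); (3,0,b2)


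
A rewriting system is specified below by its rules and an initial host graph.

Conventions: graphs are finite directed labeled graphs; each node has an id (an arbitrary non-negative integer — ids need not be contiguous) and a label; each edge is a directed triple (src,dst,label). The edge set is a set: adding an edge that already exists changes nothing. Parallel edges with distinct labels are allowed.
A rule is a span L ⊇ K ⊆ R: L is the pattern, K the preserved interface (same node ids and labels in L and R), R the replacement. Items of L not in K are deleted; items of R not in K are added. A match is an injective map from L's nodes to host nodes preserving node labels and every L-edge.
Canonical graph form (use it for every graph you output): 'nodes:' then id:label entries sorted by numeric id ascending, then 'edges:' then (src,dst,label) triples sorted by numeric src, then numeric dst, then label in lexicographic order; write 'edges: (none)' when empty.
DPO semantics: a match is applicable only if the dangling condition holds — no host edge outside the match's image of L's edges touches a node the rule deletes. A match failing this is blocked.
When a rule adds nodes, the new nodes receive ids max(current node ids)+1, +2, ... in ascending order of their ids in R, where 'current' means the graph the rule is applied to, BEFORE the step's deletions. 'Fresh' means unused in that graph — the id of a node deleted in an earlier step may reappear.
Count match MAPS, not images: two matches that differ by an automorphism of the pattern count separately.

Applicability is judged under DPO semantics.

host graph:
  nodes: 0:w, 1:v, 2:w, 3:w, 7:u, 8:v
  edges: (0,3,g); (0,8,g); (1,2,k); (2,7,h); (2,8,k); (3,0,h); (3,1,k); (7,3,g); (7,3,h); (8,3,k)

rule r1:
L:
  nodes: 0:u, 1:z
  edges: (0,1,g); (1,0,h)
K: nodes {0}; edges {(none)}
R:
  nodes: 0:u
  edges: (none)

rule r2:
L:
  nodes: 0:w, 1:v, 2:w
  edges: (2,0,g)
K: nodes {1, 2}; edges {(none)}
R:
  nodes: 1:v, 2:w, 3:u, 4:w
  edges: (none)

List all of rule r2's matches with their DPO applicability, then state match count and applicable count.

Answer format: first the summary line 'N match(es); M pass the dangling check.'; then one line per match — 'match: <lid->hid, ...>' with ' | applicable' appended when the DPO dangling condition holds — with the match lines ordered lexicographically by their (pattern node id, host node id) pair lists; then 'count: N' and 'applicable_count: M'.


2 match(es); 0 pass the dangling check.
match: 0->3, 1->1, 2->0
match: 0->3, 1->8, 2->0
count: 2
applicable_count: 0


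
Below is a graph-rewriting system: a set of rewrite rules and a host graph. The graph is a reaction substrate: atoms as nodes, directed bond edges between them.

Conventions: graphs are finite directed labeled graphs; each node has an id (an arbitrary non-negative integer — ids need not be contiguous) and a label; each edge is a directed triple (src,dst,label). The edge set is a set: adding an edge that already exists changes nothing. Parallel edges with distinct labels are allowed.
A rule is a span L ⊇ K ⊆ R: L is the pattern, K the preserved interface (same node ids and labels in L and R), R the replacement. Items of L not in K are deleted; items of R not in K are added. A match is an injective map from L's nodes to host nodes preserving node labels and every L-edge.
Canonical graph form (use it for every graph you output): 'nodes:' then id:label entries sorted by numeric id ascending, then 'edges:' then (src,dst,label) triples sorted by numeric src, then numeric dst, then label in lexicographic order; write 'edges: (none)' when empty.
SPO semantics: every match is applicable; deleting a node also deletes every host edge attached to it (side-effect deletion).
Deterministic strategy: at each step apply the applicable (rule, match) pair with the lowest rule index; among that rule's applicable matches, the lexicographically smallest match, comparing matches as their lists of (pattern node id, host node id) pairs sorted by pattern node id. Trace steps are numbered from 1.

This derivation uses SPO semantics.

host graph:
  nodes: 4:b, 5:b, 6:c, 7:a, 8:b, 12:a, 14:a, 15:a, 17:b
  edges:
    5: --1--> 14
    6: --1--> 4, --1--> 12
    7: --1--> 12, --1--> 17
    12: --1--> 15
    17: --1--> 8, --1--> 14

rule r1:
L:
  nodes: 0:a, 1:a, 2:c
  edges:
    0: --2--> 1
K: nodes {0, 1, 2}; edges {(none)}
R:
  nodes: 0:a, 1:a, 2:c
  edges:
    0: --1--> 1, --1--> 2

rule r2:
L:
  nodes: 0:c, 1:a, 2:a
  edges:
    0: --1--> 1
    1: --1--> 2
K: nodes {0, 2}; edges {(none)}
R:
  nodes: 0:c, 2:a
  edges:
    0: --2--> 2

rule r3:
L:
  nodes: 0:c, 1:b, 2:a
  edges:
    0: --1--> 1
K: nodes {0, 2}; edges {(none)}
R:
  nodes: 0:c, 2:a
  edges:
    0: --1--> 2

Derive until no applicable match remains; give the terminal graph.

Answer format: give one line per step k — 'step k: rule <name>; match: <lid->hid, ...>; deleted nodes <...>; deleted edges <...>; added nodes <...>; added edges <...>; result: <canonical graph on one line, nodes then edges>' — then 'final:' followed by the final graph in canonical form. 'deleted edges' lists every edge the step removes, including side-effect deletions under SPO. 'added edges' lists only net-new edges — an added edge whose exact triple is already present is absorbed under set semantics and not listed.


step 1: rule r2; match: 0->6, 1->12, 2->15; deleted nodes 12; deleted edges (6,12,1); (7,12,1); (12,15,1); added nodes (none); added edges (6,15,2); result: nodes: 4:b, 5:b, 6:c, 7:a, 8:b, 14:a, 15:a, 17:b edges: (5,14,1); (6,4,1); (6,15,2); (7,17,1); (17,8,1); (17,14,1)
step 2: rule r3; match: 0->6, 1->4, 2->7; deleted nodes 4; deleted edges (6,4,1); added nodes (none); added edges (6,7,1); result: nodes: 5:b, 6:c, 7:a, 8:b, 14:a, 15:a, 17:b edges: (5,14,1); (6,7,1); (6,15,2); (7,17,1); (17,8,1); (17,14,1)
final:
nodes: 5:b, 6:c, 7:a, 8:b, 14:a, 15:a, 17:b
edges: (5,14,1); (6,7,1); (6,15,2); (7,17,1); (17,8,1); (17,14,1)


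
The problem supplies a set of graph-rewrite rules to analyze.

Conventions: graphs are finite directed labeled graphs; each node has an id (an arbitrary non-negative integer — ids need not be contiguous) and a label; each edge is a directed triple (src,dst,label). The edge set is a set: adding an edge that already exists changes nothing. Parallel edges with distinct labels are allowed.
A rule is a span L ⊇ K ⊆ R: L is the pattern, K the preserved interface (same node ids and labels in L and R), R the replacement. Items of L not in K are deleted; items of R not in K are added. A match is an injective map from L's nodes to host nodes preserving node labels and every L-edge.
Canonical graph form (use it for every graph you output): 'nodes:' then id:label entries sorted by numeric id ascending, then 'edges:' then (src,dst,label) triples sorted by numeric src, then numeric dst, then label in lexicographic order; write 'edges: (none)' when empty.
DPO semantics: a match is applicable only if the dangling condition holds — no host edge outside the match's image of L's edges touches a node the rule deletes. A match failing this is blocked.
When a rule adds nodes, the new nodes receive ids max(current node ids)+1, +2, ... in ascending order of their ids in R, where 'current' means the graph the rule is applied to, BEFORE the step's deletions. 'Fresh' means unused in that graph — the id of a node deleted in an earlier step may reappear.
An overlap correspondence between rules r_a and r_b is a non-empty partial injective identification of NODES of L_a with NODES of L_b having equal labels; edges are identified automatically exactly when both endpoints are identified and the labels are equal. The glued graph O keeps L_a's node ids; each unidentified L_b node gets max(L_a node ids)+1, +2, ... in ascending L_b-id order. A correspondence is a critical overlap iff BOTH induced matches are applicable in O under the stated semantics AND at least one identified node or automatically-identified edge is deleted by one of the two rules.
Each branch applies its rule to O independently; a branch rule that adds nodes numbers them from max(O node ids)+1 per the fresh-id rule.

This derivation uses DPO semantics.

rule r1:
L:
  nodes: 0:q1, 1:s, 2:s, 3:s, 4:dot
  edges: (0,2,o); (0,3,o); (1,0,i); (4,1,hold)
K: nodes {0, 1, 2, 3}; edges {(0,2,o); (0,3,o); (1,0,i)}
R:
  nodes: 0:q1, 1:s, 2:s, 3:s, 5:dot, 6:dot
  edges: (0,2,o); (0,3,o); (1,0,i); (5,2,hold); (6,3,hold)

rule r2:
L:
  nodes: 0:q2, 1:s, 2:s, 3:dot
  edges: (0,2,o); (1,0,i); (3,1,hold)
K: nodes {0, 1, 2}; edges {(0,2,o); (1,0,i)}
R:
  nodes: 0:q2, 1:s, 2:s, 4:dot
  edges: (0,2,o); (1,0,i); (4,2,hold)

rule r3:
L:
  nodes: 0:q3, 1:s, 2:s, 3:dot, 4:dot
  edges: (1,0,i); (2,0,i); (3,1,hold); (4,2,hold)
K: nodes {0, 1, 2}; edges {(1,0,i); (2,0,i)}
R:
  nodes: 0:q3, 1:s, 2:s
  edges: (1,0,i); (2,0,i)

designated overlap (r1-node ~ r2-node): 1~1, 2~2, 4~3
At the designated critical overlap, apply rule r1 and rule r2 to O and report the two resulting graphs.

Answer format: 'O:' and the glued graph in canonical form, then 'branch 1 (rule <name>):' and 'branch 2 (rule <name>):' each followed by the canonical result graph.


O:
nodes: 0:q1, 1:s, 2:s, 3:s, 4:dot, 5:q2
edges: (0,2,o); (0,3,o); (1,0,i); (1,5,i); (4,1,hold); (5,2,o)
branch 1 (rule r1):
nodes: 0:q1, 1:s, 2:s, 3:s, 5:q2, 6:dot, 7:dot
edges: (0,2,o); (0,3,o); (1,0,i); (1,5,i); (5,2,o); (6,2,hold); (7,3,hold)
branch 2 (rule r2):
nodes: 0:q1, 1:s, 2:s, 3:s, 5:q2, 6:dot
edges: (0,2,o); (0,3,o); (1,0,i); (1,5,i); (5,2,o); (6,2,hold)


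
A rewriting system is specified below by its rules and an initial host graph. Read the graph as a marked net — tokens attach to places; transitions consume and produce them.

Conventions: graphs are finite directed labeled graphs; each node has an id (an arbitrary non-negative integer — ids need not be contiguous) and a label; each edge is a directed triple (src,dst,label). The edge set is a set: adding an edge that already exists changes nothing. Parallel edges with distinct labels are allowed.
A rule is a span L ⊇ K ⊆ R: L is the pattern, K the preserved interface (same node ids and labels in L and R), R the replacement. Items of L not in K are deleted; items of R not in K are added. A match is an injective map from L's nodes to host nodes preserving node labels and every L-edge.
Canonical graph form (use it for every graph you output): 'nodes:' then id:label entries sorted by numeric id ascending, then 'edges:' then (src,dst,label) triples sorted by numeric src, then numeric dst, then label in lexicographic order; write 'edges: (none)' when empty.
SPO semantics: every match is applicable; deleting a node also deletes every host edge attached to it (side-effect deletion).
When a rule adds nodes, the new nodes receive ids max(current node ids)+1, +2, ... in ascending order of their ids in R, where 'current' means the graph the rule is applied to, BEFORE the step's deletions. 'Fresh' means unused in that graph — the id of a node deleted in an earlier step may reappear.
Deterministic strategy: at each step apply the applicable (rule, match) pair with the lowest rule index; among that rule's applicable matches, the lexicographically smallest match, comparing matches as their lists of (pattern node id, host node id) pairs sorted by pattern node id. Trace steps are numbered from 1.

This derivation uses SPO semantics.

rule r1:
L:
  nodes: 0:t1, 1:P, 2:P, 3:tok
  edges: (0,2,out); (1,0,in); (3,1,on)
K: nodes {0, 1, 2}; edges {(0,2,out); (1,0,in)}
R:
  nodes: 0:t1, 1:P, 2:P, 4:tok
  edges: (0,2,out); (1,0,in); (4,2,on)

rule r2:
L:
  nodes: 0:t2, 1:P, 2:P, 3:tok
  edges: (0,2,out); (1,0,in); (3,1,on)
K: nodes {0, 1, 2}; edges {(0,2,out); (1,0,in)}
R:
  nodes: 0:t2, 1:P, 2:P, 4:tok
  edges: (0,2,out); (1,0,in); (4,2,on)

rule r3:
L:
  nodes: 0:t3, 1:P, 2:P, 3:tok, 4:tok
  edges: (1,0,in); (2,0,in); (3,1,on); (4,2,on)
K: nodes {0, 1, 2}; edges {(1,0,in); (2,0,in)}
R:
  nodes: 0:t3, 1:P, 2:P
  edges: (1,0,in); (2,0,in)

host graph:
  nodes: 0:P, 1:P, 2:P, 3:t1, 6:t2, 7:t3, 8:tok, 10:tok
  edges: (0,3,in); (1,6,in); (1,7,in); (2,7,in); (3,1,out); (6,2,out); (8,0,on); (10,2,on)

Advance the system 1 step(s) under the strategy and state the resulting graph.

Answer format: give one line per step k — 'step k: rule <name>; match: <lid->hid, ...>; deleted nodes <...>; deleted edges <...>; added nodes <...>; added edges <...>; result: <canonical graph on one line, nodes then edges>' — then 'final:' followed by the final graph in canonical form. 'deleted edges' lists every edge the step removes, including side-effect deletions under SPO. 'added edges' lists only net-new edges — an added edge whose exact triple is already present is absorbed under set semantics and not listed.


step 1: rule r1; match: 0->3, 1->0, 2->1, 3->8; deleted nodes 8; deleted edges (8,0,on); added nodes 11; added edges (11,1,on); result: nodes: 0:P, 1:P, 2:P, 3:t1, 6:t2, 7:t3, 10:tok, 11:tok edges: (0,3,in); (1,6,in); (1,7,in); (2,7,in); (3,1,out); (6,2,out); (10,2,on); (11,1,on)
final:
nodes: 0:P, 1:P, 2:P, 3:t1, 6:t2, 7:t3, 10:tok, 11:tok
edges: (0,3,in); (1,6,in); (1,7,in); (2,7,in); (3,1,out); (6,2,out); (10,2,on); (11,1,on)


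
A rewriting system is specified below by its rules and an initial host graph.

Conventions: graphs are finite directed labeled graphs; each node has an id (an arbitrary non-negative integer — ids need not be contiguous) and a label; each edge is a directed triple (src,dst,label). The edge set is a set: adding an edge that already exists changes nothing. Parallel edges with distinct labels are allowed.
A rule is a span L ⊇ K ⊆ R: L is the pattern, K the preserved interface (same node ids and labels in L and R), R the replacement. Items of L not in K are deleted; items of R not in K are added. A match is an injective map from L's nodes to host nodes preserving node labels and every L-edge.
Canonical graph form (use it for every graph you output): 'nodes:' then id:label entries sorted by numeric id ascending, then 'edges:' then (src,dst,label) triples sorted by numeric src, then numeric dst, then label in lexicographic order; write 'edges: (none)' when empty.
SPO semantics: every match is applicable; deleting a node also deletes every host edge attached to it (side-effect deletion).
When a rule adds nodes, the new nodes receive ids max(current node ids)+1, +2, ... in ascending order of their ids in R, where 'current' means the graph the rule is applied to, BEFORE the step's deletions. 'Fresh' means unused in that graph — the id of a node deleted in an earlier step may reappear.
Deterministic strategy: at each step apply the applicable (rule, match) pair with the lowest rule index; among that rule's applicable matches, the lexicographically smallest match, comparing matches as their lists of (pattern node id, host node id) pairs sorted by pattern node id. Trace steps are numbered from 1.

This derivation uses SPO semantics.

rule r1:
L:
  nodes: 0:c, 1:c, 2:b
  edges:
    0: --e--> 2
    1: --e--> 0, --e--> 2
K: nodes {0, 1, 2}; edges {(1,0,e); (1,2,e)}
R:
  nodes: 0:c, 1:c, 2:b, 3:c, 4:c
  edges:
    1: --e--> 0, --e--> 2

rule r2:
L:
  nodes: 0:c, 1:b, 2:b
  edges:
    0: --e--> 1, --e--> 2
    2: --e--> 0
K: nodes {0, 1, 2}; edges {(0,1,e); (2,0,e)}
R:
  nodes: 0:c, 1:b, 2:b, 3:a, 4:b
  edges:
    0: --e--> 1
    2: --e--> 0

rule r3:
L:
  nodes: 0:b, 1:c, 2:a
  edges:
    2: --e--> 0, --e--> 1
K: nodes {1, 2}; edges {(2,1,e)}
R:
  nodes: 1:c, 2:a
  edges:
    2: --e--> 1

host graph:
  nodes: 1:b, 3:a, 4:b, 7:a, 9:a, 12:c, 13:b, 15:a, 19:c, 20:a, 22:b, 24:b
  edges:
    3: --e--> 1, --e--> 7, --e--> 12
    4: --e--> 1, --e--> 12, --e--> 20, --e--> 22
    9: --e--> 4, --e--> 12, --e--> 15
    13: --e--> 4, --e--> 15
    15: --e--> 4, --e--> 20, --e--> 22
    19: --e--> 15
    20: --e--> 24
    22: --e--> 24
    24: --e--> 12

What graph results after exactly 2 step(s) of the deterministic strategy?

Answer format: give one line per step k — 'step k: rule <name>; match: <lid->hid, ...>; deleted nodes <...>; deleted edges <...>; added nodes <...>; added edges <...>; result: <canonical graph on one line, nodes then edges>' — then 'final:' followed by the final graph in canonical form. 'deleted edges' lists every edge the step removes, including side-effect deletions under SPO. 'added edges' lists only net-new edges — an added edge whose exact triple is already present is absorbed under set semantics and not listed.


step 1: rule r3; match: 0->1, 1->12, 2->3; deleted nodes 1; deleted edges (3,1,e); (4,1,e); added nodes (none); added edges (none); result: nodes: 3:a, 4:b, 7:a, 9:a, 12:c, 13:b, 15:a, 19:c, 20:a, 22:b, 24:b edges: (3,7,e); (3,12,e); (4,12,e); (4,20,e); (4,22,e); (9,4,e); (9,12,e); (9,15,e); (13,4,e); (13,15,e); (15,4,e); (15,20,e); (15,22,e); (19,15,e); (20,24,e); (22,24,e); (24,12,e)
step 2: rule r3; match: 0->4, 1->12, 2->9; deleted nodes 4; deleted edges (4,12,e); (4,20,e); (4,22,e); (9,4,e); (13,4,e); (15,4,e); added nodes (none); added edges (none); result: nodes: 3:a, 7:a, 9:a, 12:c, 13:b, 15:a, 19:c, 20:a, 22:b, 24:b edges: (3,7,e); (3,12,e); (9,12,e); (9,15,e); (13,15,e); (15,20,e); (15,22,e); (19,15,e); (20,24,e); (22,24,e); (24,12,e)
final:
nodes: 3:a, 7:a, 9:a, 12:c, 13:b, 15:a, 19:c, 20:a, 22:b, 24:b
edges: (3,7,e); (3,12,e); (9,12,e); (9,15,e); (13,15,e); (15,20,e); (15,22,e); (19,15,e); (20,24,e); (22,24,e); (24,12,e)


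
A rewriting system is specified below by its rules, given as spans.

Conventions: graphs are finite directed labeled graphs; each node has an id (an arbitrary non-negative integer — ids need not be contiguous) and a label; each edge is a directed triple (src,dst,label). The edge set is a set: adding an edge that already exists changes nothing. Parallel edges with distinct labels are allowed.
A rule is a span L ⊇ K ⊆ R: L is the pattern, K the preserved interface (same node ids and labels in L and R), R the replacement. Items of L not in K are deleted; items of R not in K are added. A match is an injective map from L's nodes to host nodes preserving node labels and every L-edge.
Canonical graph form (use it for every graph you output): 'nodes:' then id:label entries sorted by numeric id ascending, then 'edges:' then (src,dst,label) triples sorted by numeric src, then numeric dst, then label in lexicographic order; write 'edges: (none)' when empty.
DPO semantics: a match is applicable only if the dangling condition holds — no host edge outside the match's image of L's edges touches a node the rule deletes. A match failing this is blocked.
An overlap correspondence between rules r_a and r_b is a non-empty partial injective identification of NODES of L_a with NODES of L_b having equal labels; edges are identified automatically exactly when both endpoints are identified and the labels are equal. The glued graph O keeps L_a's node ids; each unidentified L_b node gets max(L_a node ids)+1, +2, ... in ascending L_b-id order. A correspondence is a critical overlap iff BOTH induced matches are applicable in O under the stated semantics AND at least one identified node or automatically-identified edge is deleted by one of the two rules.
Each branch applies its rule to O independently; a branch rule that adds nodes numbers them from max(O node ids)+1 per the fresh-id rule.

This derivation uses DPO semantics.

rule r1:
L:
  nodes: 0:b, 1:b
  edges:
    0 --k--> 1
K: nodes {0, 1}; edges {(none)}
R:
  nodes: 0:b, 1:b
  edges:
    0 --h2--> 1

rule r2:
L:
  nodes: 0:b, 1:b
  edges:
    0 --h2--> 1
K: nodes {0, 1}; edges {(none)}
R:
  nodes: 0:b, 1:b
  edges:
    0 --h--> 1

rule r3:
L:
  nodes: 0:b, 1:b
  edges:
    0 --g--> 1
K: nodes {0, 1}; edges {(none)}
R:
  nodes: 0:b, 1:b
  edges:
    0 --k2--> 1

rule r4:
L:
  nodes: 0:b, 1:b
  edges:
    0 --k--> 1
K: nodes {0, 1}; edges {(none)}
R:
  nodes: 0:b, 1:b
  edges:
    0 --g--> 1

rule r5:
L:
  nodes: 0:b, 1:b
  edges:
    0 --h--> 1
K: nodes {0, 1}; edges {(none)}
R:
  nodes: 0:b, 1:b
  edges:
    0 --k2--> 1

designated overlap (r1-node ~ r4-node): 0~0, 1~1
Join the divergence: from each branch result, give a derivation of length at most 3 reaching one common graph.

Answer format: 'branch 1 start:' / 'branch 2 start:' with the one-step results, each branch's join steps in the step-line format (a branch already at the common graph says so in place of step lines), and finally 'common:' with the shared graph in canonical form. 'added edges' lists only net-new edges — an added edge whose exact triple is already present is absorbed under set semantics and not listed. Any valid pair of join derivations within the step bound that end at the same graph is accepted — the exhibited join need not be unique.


branch 1 start:
nodes: 0:b, 1:b
edges: (0,1,h2)
branch 2 start:
nodes: 0:b, 1:b
edges: (0,1,g)
branch 1 step 1: rule r2; match: 0->0, 1->1; deleted nodes (none); deleted edges (0,1,h2); added nodes (none); added edges (0,1,h); result: nodes: 0:b, 1:b edges: (0,1,h)
branch 1 step 2: rule r5; match: 0->0, 1->1; deleted nodes (none); deleted edges (0,1,h); added nodes (none); added edges (0,1,k2); result: nodes: 0:b, 1:b edges: (0,1,k2)
branch 2 step 1: rule r3; match: 0->0, 1->1; deleted nodes (none); deleted edges (0,1,g); added nodes (none); added edges (0,1,k2); result: nodes: 0:b, 1:b edges: (0,1,k2)
common:
nodes: 0:b, 1:b
edges: (0,1,k2)


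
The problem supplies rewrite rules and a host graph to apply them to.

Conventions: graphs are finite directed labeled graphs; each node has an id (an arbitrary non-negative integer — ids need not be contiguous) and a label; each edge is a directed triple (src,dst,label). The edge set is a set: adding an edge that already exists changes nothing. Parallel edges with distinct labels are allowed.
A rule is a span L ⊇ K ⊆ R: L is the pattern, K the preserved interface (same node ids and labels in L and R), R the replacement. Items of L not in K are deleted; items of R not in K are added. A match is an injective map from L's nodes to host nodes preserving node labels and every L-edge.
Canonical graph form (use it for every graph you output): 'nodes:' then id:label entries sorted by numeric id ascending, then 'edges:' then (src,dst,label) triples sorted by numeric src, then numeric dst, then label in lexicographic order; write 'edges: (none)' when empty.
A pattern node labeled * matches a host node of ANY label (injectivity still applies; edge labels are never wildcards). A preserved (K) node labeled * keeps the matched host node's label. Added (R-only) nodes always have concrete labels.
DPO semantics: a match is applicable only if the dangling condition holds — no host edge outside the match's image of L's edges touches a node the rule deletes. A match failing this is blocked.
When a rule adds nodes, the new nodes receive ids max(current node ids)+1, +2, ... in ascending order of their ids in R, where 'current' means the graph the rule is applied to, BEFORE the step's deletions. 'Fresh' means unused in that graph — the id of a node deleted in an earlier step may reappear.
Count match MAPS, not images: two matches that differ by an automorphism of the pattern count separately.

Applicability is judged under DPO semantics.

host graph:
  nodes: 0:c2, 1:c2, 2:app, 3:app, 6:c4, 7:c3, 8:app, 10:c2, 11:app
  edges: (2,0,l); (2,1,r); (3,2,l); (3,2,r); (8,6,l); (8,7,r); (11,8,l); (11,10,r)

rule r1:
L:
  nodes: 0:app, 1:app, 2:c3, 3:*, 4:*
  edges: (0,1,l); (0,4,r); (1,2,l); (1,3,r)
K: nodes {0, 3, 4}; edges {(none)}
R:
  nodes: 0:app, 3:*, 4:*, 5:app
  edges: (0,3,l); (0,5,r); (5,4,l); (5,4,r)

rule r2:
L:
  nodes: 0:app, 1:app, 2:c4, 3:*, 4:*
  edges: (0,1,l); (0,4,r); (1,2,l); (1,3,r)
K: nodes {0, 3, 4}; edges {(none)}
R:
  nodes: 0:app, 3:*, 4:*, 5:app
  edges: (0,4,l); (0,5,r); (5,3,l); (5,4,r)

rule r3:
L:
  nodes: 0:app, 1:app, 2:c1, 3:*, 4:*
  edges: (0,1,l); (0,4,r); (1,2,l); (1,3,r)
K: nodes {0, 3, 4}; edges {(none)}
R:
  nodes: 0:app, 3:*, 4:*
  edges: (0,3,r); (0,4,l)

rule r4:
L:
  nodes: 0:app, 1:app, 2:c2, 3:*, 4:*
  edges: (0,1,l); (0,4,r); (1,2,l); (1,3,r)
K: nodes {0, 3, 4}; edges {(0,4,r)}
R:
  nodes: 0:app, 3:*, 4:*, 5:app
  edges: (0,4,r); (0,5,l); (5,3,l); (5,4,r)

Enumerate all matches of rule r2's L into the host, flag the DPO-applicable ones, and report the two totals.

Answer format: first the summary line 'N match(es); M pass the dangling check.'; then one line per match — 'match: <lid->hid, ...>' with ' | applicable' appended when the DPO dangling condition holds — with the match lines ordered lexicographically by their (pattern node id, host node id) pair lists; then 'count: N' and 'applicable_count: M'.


1 match(es); 1 pass the dangling check.
match: 0->11, 1->8, 2->6, 3->7, 4->10 | applicable
count: 1
applicable_count: 1
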